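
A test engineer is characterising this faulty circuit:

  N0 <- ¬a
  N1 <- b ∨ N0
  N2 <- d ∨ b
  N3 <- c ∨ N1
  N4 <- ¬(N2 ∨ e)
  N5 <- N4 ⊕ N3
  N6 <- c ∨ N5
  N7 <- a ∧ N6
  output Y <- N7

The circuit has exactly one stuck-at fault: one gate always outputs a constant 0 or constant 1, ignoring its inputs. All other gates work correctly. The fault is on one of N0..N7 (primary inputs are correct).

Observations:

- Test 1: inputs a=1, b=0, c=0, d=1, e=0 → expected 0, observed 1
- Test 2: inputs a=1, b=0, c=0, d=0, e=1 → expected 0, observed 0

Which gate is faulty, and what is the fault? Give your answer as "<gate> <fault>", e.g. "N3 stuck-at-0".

N2 stuck-at-0

Fault-free values for test 1 (a=1, b=0, c=0, d=1, e=0): N0=0, N1=0, N2=1, N3=0, N4=0, N5=0, N6=0, N7=0, giving Y=0. Observed 1.
Test 1: faults giving observed 1 are {N0 stuck-at-1, N1 stuck-at-1, N2 stuck-at-0, N3 stuck-at-1, N4 stuck-at-1, N5 stuck-at-1, N6 stuck-at-1, N7 stuck-at-1}.
Test 2 (a=1, b=0, c=0, d=0, e=1): fault-free N0=0, N1=0, N2=0, N3=0, N4=0, N5=0, N6=0, N7=0 → 0; observed 0. Eliminates N0 stuck-at-1, N1 stuck-at-1, N3 stuck-at-1, N4 stuck-at-1, N5 stuck-at-1, N6 stuck-at-1, N7 stuck-at-1.
Only N2 stuck-at-0 is consistent with every test.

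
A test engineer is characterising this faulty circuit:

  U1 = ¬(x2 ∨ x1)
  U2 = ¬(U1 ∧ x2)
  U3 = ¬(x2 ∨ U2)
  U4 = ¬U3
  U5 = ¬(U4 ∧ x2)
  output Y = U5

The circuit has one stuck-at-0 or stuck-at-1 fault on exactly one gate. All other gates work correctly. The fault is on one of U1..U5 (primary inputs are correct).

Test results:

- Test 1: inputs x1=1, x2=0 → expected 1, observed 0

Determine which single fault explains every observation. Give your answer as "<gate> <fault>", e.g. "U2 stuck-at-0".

Fault-free values for test 1 (x1=1, x2=0): U1=0, U2=1, U3=0, U4=1, U5=1, giving Y=1. Observed 0.
Test 1: faults giving observed 0 are {U5 stuck-at-0}.
Only U5 stuck-at-0 is consistent with every test.

U5 stuck-at-0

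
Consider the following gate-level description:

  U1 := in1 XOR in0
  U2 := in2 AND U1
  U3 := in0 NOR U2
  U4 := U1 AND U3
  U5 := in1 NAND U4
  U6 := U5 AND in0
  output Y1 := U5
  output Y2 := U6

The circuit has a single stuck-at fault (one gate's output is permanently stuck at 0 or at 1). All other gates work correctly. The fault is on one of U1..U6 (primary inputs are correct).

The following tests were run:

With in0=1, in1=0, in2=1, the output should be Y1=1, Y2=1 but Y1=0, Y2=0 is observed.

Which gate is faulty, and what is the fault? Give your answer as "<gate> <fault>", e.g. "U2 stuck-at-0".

Fault-free values for test 1 (in0=1, in1=0, in2=1): U1=1, U2=1, U3=0, U4=0, U5=1, U6=1, giving Y1=1, Y2=1. Observed Y1=0, Y2=0.
Test 1: faults giving observed Y1=0, Y2=0 are {U5 stuck-at-0}.
Only U5 stuck-at-0 is consistent with every test.

U5 stuck-at-0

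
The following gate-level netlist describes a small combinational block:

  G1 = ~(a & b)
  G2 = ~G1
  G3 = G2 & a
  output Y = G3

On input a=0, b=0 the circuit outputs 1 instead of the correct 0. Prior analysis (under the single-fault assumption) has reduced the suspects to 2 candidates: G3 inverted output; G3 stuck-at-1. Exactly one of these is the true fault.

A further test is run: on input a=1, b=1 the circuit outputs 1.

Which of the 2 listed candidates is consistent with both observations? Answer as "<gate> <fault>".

G3 stuck-at-1

Evaluate each candidate on input a=1, b=1:
  G3 inverted output: G1=0, G2=1, G3=0 [inverted output] → 0 — eliminated
  G3 stuck-at-1: G1=0, G2=1, G3=1 [stuck-at-1] → 1 — matches
Only G3 stuck-at-1 reproduces the observed 1.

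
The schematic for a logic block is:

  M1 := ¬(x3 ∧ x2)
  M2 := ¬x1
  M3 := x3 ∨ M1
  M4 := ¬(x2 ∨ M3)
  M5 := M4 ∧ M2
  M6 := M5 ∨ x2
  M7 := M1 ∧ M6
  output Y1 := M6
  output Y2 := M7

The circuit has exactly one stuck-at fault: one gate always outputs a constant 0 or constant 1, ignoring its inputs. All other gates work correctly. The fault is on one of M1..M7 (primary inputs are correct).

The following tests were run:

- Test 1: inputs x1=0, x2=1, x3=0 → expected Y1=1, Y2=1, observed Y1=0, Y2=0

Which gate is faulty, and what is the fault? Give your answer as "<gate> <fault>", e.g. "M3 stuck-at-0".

M6 stuck-at-0

Fault-free values for test 1 (x1=0, x2=1, x3=0): M1=1, M2=1, M3=1, M4=0, M5=0, M6=1, M7=1, giving Y1=1, Y2=1. Observed Y1=0, Y2=0.
Test 1: faults giving observed Y1=0, Y2=0 are {M6 stuck-at-0}.
Only M6 stuck-at-0 is consistent with every test.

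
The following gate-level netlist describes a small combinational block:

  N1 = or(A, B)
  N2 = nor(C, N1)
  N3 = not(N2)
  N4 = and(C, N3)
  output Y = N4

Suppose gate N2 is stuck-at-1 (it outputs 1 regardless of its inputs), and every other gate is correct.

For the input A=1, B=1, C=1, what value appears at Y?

Propagate with N2 forced: N1=1, N2=1 [stuck-at-1], N3=0, N4=0.
So Y = 0. (Without the fault it would be 1.)

0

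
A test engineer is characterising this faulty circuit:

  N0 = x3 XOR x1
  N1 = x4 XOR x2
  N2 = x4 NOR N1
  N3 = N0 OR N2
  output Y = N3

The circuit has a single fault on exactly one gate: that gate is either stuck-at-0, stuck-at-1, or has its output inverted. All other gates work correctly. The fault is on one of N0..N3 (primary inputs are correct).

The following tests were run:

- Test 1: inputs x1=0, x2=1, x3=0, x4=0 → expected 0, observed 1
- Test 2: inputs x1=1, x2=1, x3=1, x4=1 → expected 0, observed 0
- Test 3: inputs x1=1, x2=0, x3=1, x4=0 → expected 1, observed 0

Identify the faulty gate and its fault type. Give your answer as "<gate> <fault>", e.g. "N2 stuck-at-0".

Fault-free values for test 1 (x1=0, x2=1, x3=0, x4=0): N0=0, N1=1, N2=0, N3=0, giving Y=0. Observed 1.
Test 1: faults giving observed 1 are {N0 stuck-at-1, N0 inverted output, N1 stuck-at-0, N1 inverted output, N2 stuck-at-1, N2 inverted output, N3 stuck-at-1, N3 inverted output}.
Test 2 (x1=1, x2=1, x3=1, x4=1): fault-free N0=0, N1=0, N2=0, N3=0 → 0; observed 0. Eliminates N0 stuck-at-1, N0 inverted output, N2 stuck-at-1, N2 inverted output, N3 stuck-at-1, N3 inverted output.
Test 3 (x1=1, x2=0, x3=1, x4=0): fault-free N0=0, N1=0, N2=1, N3=1 → 1; observed 0. Eliminates N1 stuck-at-0.
Only N1 inverted output is consistent with every test.

N1 inverted output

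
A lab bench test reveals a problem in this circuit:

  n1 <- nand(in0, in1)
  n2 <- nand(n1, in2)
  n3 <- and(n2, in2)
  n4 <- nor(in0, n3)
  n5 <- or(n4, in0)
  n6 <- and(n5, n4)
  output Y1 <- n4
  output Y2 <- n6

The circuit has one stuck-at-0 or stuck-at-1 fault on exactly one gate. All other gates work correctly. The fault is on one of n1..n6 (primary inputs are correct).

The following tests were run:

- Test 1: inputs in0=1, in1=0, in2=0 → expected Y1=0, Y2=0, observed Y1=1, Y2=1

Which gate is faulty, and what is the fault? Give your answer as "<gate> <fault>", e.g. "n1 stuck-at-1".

Fault-free values for test 1 (in0=1, in1=0, in2=0): n1=1, n2=1, n3=0, n4=0, n5=1, n6=0, giving Y1=0, Y2=0. Observed Y1=1, Y2=1.
Test 1: faults giving observed Y1=1, Y2=1 are {n4 stuck-at-1}.
Only n4 stuck-at-1 is consistent with every test.

n4 stuck-at-1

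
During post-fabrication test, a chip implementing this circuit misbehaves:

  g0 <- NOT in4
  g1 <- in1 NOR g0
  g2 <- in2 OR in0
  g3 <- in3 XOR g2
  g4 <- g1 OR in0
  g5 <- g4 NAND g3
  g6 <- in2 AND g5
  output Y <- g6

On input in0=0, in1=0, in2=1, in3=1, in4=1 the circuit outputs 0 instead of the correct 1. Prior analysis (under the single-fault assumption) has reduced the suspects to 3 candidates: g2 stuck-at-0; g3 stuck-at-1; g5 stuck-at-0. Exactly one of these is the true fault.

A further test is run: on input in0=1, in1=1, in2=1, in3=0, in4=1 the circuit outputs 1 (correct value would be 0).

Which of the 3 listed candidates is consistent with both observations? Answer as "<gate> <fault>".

g2 stuck-at-0

Evaluate each candidate on input in0=1, in1=1, in2=1, in3=0, in4=1:
  g2 stuck-at-0: g0=0, g1=0, g2=0 [stuck-at-0], g3=0, g4=1, g5=1, g6=1 → 1 — matches
  g3 stuck-at-1: g0=0, g1=0, g2=1, g3=1 [stuck-at-1], g4=1, g5=0, g6=0 → 0 — eliminated
  g5 stuck-at-0: g0=0, g1=0, g2=1, g3=1, g4=1, g5=0 [stuck-at-0], g6=0 → 0 — eliminated
Only g2 stuck-at-0 reproduces the observed 1.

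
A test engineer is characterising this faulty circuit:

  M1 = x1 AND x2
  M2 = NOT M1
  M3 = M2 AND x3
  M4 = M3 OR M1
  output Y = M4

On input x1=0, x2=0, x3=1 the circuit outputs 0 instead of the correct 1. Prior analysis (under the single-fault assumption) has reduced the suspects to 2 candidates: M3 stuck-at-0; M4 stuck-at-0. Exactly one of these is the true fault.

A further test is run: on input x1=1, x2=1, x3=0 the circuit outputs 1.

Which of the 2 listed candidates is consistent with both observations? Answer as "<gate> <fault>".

M3 stuck-at-0

Evaluate each candidate on input x1=1, x2=1, x3=0:
  M3 stuck-at-0: M1=1, M2=0, M3=0 [stuck-at-0], M4=1 → 1 — matches
  M4 stuck-at-0: M1=1, M2=0, M3=0, M4=0 [stuck-at-0] → 0 — eliminated
Only M3 stuck-at-0 reproduces the observed 1.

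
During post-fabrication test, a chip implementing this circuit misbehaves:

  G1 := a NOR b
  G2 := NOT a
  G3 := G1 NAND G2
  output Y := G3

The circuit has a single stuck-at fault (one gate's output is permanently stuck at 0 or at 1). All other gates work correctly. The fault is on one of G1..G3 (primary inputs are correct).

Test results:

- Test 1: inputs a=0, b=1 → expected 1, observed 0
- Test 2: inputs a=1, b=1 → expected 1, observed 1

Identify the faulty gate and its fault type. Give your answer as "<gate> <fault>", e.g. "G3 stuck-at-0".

Fault-free values for test 1 (a=0, b=1): G1=0, G2=1, G3=1, giving Y=1. Observed 0.
Test 1: faults giving observed 0 are {G1 stuck-at-1, G3 stuck-at-0}.
Test 2 (a=1, b=1): fault-free G1=0, G2=0, G3=1 → 1; observed 1. Eliminates G3 stuck-at-0.
Only G1 stuck-at-1 is consistent with every test.

G1 stuck-at-1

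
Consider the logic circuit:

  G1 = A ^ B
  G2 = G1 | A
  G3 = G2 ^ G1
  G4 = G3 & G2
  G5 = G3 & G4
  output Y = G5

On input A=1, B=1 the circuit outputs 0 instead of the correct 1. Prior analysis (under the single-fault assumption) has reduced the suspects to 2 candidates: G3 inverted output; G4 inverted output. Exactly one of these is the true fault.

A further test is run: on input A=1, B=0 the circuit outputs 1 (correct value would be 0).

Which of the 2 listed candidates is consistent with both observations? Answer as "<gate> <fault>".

G3 inverted output

Evaluate each candidate on input A=1, B=0:
  G3 inverted output: G1=1, G2=1, G3=1 [inverted output], G4=1, G5=1 → 1 — matches
  G4 inverted output: G1=1, G2=1, G3=0, G4=1 [inverted output], G5=0 → 0 — eliminated
Only G3 inverted output reproduces the observed 1.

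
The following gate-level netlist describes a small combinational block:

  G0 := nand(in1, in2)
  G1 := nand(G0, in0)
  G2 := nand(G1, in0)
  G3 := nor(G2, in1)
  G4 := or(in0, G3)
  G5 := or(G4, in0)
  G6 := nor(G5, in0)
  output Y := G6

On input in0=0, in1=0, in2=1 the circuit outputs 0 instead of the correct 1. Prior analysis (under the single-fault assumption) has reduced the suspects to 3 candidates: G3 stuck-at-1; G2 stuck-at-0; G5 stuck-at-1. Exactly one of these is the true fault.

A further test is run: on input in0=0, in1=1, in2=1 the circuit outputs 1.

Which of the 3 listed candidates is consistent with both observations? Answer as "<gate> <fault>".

Evaluate each candidate on input in0=0, in1=1, in2=1:
  G3 stuck-at-1: G0=0, G1=1, G2=1, G3=1 [stuck-at-1], G4=1, G5=1, G6=0 → 0 — eliminated
  G2 stuck-at-0: G0=0, G1=1, G2=0 [stuck-at-0], G3=0, G4=0, G5=0, G6=1 → 1 — matches
  G5 stuck-at-1: G0=0, G1=1, G2=1, G3=0, G4=0, G5=1 [stuck-at-1], G6=0 → 0 — eliminated
Only G2 stuck-at-0 reproduces the observed 1.

G2 stuck-at-0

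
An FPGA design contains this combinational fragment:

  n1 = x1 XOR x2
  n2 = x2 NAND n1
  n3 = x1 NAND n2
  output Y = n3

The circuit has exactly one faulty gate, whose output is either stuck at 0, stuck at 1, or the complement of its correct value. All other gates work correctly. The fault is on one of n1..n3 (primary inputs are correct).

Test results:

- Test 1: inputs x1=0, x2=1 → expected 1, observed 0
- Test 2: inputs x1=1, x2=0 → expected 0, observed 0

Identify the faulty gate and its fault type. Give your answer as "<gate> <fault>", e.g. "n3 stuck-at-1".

Fault-free values for test 1 (x1=0, x2=1): n1=1, n2=0, n3=1, giving Y=1. Observed 0.
Test 1: faults giving observed 0 are {n3 stuck-at-0, n3 inverted output}.
Test 2 (x1=1, x2=0): fault-free n1=1, n2=1, n3=0 → 0; observed 0. Eliminates n3 inverted output.
Only n3 stuck-at-0 is consistent with every test.

n3 stuck-at-0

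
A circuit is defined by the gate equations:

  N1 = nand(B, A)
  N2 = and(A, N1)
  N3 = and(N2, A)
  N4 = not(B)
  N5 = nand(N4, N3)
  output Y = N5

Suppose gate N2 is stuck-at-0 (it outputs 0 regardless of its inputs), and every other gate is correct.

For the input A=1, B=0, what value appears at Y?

Propagate with N2 forced: N1=1, N2=0 [stuck-at-0], N3=0, N4=1, N5=1.
So Y = 1. (Without the fault it would be 0.)

1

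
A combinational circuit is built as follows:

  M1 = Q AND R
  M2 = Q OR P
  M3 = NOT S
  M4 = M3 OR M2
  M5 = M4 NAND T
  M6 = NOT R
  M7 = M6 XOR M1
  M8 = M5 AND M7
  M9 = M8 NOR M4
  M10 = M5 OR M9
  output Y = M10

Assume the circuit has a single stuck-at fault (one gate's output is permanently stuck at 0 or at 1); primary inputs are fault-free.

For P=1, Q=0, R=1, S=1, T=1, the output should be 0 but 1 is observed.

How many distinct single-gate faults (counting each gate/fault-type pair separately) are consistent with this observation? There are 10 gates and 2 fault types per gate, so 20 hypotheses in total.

5

Fault-free: M1=0, M2=1, M3=0, M4=1, M5=0, M6=0, M7=0, M8=0, M9=0, M10=0 → 0. Observed 1.
  M1: none of the 2 fault types match ✗
  M2: stuck-at-0 ✓; others ✗
  M3: none of the 2 fault types match ✗
  M4: stuck-at-0 ✓; others ✗
  M5: stuck-at-1 ✓; others ✗
  M6: none of the 2 fault types match ✗
  M7: none of the 2 fault types match ✗
  M8: none of the 2 fault types match ✗
  M9: stuck-at-1 ✓; others ✗
  M10: stuck-at-1 ✓; others ✗
Consistent faults: {M2 stuck-at-0, M4 stuck-at-0, M5 stuck-at-1, M9 stuck-at-1, M10 stuck-at-1} — 5 in all.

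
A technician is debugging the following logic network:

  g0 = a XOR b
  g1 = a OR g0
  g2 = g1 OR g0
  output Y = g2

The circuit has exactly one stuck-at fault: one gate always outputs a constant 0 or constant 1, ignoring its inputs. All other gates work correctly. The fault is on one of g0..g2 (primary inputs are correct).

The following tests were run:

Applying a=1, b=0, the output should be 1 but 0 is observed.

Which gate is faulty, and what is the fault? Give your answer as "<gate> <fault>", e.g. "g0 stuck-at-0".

Fault-free values for test 1 (a=1, b=0): g0=1, g1=1, g2=1, giving Y=1. Observed 0.
Test 1: faults giving observed 0 are {g2 stuck-at-0}.
Only g2 stuck-at-0 is consistent with every test.

g2 stuck-at-0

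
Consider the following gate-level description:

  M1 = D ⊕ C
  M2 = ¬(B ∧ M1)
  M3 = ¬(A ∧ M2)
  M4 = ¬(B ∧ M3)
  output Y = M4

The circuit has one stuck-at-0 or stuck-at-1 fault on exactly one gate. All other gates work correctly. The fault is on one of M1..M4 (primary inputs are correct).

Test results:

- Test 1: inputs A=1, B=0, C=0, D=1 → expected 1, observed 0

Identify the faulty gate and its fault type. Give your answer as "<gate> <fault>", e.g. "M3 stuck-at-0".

Fault-free values for test 1 (A=1, B=0, C=0, D=1): M1=1, M2=1, M3=0, M4=1, giving Y=1. Observed 0.
Test 1: faults giving observed 0 are {M4 stuck-at-0}.
Only M4 stuck-at-0 is consistent with every test.

M4 stuck-at-0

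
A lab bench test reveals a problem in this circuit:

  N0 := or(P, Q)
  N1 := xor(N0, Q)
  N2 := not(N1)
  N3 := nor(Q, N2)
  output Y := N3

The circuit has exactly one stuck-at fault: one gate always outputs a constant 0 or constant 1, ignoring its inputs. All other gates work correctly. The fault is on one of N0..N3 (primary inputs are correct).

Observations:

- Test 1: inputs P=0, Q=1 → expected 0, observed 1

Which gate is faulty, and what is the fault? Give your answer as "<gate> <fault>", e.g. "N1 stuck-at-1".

Fault-free values for test 1 (P=0, Q=1): N0=1, N1=0, N2=1, N3=0, giving Y=0. Observed 1.
Test 1: faults giving observed 1 are {N3 stuck-at-1}.
Only N3 stuck-at-1 is consistent with every test.

N3 stuck-at-1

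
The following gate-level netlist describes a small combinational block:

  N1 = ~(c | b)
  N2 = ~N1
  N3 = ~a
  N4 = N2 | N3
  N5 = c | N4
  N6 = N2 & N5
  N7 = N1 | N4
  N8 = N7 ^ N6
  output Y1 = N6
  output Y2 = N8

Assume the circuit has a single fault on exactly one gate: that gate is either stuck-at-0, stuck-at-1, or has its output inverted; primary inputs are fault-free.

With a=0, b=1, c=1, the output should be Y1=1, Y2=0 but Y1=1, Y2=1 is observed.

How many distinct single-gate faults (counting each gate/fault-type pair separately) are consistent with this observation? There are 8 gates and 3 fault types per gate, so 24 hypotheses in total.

6

Fault-free: N1=0, N2=1, N3=1, N4=1, N5=1, N6=1, N7=1, N8=0 → Y1=1, Y2=0. Observed Y1=1, Y2=1.
  N1: none of the 3 fault types match ✗
  N2: none of the 3 fault types match ✗
  N3: none of the 3 fault types match ✗
  N4: stuck-at-0, inverted output ✓; others ✗
  N5: none of the 3 fault types match ✗
  N6: none of the 3 fault types match ✗
  N7: stuck-at-0, inverted output ✓; others ✗
  N8: stuck-at-1, inverted output ✓; others ✗
Consistent faults: {N4 stuck-at-0, N4 inverted output, N7 stuck-at-0, N7 inverted output, N8 stuck-at-1, N8 inverted output} — 6 in all.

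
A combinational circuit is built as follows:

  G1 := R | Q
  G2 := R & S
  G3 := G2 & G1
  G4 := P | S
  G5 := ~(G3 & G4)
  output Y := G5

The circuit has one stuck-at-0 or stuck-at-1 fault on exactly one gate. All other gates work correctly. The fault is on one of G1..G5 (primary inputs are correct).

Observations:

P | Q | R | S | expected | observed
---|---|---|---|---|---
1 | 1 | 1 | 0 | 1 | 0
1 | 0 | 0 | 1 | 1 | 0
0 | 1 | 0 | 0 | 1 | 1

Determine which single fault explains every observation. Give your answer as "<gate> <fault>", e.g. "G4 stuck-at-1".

G3 stuck-at-1

Fault-free values for test 1 (P=1, Q=1, R=1, S=0): G1=1, G2=0, G3=0, G4=1, G5=1, giving Y=1. Observed 0.
Test 1: faults giving observed 0 are {G2 stuck-at-1, G3 stuck-at-1, G5 stuck-at-0}.
Test 2 (P=1, Q=0, R=0, S=1): fault-free G1=0, G2=0, G3=0, G4=1, G5=1 → 1; observed 0. Eliminates G2 stuck-at-1.
Test 3 (P=0, Q=1, R=0, S=0): fault-free G1=1, G2=0, G3=0, G4=0, G5=1 → 1; observed 1. Eliminates G5 stuck-at-0.
Only G3 stuck-at-1 is consistent with every test.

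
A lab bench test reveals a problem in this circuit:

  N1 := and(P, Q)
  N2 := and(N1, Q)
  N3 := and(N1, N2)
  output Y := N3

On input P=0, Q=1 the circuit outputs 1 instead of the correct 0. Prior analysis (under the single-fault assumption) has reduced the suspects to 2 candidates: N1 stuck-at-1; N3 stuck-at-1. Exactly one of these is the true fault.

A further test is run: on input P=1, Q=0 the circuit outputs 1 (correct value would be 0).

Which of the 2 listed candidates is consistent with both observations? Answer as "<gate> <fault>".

Evaluate each candidate on input P=1, Q=0:
  N1 stuck-at-1: N1=1 [stuck-at-1], N2=0, N3=0 → 0 — eliminated
  N3 stuck-at-1: N1=0, N2=0, N3=1 [stuck-at-1] → 1 — matches
Only N3 stuck-at-1 reproduces the observed 1.

N3 stuck-at-1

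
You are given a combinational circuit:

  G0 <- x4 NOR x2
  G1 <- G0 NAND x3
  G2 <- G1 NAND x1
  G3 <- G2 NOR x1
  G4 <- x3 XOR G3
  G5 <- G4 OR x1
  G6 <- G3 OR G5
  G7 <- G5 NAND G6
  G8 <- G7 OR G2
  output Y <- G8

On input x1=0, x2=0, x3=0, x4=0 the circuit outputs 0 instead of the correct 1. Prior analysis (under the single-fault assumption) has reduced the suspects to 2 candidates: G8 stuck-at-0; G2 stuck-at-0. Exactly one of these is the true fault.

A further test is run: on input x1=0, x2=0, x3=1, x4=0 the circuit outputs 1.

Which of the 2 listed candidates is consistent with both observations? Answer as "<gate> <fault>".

Evaluate each candidate on input x1=0, x2=0, x3=1, x4=0:
  G8 stuck-at-0: G0=1, G1=0, G2=1, G3=0, G4=1, G5=1, G6=1, G7=0, G8=0 [stuck-at-0] → 0 — eliminated
  G2 stuck-at-0: G0=1, G1=0, G2=0 [stuck-at-0], G3=1, G4=0, G5=0, G6=1, G7=1, G8=1 → 1 — matches
Only G2 stuck-at-0 reproduces the observed 1.

G2 stuck-at-0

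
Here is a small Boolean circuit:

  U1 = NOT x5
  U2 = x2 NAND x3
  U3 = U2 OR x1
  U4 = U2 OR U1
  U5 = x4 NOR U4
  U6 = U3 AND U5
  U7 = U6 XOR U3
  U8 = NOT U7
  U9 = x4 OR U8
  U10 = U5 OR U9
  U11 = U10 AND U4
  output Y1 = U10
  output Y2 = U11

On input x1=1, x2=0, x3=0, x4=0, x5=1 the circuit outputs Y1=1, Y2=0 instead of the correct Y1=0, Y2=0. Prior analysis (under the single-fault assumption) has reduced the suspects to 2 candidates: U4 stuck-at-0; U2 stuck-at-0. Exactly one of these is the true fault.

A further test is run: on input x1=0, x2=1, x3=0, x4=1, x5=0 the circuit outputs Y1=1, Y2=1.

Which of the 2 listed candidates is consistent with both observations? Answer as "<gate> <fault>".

U2 stuck-at-0

Evaluate each candidate on input x1=0, x2=1, x3=0, x4=1, x5=0:
  U4 stuck-at-0: U1=1, U2=1, U3=1, U4=0 [stuck-at-0], U5=0, U6=0, U7=1, U8=0, U9=1, U10=1, U11=0 → Y1=1, Y2=0 — eliminated
  U2 stuck-at-0: U1=1, U2=0 [stuck-at-0], U3=0, U4=1, U5=0, U6=0, U7=0, U8=1, U9=1, U10=1, U11=1 → Y1=1, Y2=1 — matches
Only U2 stuck-at-0 reproduces the observed Y1=1, Y2=1.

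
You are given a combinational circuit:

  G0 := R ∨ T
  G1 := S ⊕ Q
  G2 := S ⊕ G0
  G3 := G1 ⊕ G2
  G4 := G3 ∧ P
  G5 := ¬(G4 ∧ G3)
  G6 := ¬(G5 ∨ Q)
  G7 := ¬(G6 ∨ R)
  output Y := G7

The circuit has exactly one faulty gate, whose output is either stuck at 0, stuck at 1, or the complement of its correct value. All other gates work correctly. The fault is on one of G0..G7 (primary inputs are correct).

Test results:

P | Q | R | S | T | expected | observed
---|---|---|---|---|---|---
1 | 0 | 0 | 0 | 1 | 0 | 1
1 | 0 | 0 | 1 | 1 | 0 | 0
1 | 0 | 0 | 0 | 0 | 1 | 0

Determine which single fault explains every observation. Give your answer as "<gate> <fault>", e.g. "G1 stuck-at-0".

G1 stuck-at-1

Fault-free values for test 1 (P=1, Q=0, R=0, S=0, T=1): G0=1, G1=0, G2=1, G3=1, G4=1, G5=0, G6=1, G7=0, giving Y=0. Observed 1.
Test 1: faults giving observed 1 are {G0 stuck-at-0, G0 inverted output, G1 stuck-at-1, G1 inverted output, G2 stuck-at-0, G2 inverted output, G3 stuck-at-0, G3 inverted output, G4 stuck-at-0, G4 inverted output, G5 stuck-at-1, G5 inverted output, G6 stuck-at-0, G6 inverted output, G7 stuck-at-1, G7 inverted output}.
Test 2 (P=1, Q=0, R=0, S=1, T=1): fault-free G0=1, G1=1, G2=0, G3=1, G4=1, G5=0, G6=1, G7=0 → 0; observed 0. Eliminates G0 stuck-at-0, G0 inverted output, G1 inverted output, G2 inverted output, G3 stuck-at-0, G3 inverted output, G4 stuck-at-0, G4 inverted output, G5 stuck-at-1, G5 inverted output, G6 stuck-at-0, G6 inverted output, G7 stuck-at-1, G7 inverted output.
Test 3 (P=1, Q=0, R=0, S=0, T=0): fault-free G0=0, G1=0, G2=0, G3=0, G4=0, G5=1, G6=0, G7=1 → 1; observed 0. Eliminates G2 stuck-at-0.
Only G1 stuck-at-1 is consistent with every test.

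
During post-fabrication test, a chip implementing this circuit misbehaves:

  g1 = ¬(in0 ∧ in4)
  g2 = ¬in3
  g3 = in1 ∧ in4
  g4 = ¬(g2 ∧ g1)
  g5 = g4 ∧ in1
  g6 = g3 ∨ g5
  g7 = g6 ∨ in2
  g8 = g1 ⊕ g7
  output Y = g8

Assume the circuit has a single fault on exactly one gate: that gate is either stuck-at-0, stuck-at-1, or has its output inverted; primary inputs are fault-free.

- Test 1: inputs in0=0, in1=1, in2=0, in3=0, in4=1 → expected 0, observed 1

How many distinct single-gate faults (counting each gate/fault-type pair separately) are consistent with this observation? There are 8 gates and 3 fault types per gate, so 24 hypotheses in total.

10

Fault-free: g1=1, g2=1, g3=1, g4=0, g5=0, g6=1, g7=1, g8=0 → 0. Observed 1.
  g1: stuck-at-0, inverted output ✓; others ✗
  g2: none of the 3 fault types match ✗
  g3: stuck-at-0, inverted output ✓; others ✗
  g4: none of the 3 fault types match ✗
  g5: none of the 3 fault types match ✗
  g6: stuck-at-0, inverted output ✓; others ✗
  g7: stuck-at-0, inverted output ✓; others ✗
  g8: stuck-at-1, inverted output ✓; others ✗
Consistent faults: {g1 stuck-at-0, g1 inverted output, g3 stuck-at-0, g3 inverted output, g6 stuck-at-0, g6 inverted output, g7 stuck-at-0, g7 inverted output, g8 stuck-at-1, g8 inverted output} — 10 in all.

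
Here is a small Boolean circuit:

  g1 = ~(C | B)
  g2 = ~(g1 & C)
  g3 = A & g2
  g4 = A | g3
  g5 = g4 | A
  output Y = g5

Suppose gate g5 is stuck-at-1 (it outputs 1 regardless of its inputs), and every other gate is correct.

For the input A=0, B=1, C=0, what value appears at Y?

Propagate with g5 forced: g1=0, g2=1, g3=0, g4=0, g5=1 [stuck-at-1].
So Y = 1. (Without the fault it would be 0.)

1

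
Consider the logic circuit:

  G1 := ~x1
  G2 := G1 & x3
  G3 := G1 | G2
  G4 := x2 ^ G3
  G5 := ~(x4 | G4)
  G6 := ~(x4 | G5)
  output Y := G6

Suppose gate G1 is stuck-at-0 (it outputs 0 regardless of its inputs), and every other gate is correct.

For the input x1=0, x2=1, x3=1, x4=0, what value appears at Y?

1

Propagate with G1 forced: G1=0 [stuck-at-0], G2=0, G3=0, G4=1, G5=0, G6=1.
So Y = 1. (Without the fault it would be 0.)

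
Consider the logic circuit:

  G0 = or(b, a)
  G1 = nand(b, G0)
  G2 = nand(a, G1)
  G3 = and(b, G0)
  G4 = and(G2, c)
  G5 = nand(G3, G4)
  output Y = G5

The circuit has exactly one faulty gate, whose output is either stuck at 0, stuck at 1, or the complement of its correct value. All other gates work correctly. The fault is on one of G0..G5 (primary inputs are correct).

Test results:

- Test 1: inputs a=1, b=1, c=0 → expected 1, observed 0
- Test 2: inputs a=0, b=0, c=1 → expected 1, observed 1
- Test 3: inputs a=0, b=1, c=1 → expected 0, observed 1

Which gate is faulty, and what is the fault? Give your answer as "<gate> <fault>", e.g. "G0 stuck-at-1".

Fault-free values for test 1 (a=1, b=1, c=0): G0=1, G1=0, G2=1, G3=1, G4=0, G5=1, giving Y=1. Observed 0.
Test 1: faults giving observed 0 are {G4 stuck-at-1, G4 inverted output, G5 stuck-at-0, G5 inverted output}.
Test 2 (a=0, b=0, c=1): fault-free G0=0, G1=1, G2=1, G3=0, G4=1, G5=1 → 1; observed 1. Eliminates G5 stuck-at-0, G5 inverted output.
Test 3 (a=0, b=1, c=1): fault-free G0=1, G1=0, G2=1, G3=1, G4=1, G5=0 → 0; observed 1. Eliminates G4 stuck-at-1.
Only G4 inverted output is consistent with every test.

G4 inverted output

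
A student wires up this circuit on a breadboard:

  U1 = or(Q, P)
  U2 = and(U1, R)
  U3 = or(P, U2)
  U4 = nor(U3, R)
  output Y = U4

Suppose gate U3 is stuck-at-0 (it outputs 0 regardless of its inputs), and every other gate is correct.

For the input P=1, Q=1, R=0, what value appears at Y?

1

Propagate with U3 forced: U1=1, U2=0, U3=0 [stuck-at-0], U4=1.
So Y = 1. (Without the fault it would be 0.)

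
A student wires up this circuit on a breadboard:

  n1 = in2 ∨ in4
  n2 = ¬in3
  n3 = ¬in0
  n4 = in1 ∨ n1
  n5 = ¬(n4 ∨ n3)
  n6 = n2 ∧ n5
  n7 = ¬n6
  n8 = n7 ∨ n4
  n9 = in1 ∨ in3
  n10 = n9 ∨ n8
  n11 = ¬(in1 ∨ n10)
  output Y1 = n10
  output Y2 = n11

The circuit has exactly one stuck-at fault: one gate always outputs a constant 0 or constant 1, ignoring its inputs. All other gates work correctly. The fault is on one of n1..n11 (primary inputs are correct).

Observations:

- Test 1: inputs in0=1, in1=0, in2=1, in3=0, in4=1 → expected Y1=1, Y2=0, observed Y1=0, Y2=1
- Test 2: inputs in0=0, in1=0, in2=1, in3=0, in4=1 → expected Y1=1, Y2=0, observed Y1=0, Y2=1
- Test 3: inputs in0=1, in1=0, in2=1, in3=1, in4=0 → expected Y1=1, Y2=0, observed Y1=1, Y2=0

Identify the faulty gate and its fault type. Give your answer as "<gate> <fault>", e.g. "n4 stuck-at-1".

n8 stuck-at-0

Fault-free values for test 1 (in0=1, in1=0, in2=1, in3=0, in4=1): n1=1, n2=1, n3=0, n4=1, n5=0, n6=0, n7=1, n8=1, n9=0, n10=1, n11=0, giving Y1=1, Y2=0. Observed Y1=0, Y2=1.
Test 1: faults giving observed Y1=0, Y2=1 are {n1 stuck-at-0, n4 stuck-at-0, n8 stuck-at-0, n10 stuck-at-0}.
Test 2 (in0=0, in1=0, in2=1, in3=0, in4=1): fault-free n1=1, n2=1, n3=1, n4=1, n5=0, n6=0, n7=1, n8=1, n9=0, n10=1, n11=0 → Y1=1, Y2=0; observed Y1=0, Y2=1. Eliminates n1 stuck-at-0, n4 stuck-at-0.
Test 3 (in0=1, in1=0, in2=1, in3=1, in4=0): fault-free n1=1, n2=0, n3=0, n4=1, n5=0, n6=0, n7=1, n8=1, n9=1, n10=1, n11=0 → Y1=1, Y2=0; observed Y1=1, Y2=0. Eliminates n10 stuck-at-0.
Only n8 stuck-at-0 is consistent with every test.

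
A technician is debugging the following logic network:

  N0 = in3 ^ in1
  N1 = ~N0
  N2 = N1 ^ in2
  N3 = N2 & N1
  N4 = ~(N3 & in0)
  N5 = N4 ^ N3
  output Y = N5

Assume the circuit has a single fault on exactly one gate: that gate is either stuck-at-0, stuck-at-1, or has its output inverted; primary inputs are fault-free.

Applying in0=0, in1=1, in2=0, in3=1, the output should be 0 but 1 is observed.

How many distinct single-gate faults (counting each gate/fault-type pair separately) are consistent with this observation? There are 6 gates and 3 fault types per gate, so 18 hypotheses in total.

12

Fault-free: N0=0, N1=1, N2=1, N3=1, N4=1, N5=0 → 0. Observed 1.
  N0: stuck-at-1, inverted output ✓; others ✗
  N1: stuck-at-0, inverted output ✓; others ✗
  N2: stuck-at-0, inverted output ✓; others ✗
  N3: stuck-at-0, inverted output ✓; others ✗
  N4: stuck-at-0, inverted output ✓; others ✗
  N5: stuck-at-1, inverted output ✓; others ✗
Consistent faults: {N0 stuck-at-1, N0 inverted output, N1 stuck-at-0, N1 inverted output, N2 stuck-at-0, N2 inverted output, N3 stuck-at-0, N3 inverted output, N4 stuck-at-0, N4 inverted output, N5 stuck-at-1, N5 inverted output} — 12 in all.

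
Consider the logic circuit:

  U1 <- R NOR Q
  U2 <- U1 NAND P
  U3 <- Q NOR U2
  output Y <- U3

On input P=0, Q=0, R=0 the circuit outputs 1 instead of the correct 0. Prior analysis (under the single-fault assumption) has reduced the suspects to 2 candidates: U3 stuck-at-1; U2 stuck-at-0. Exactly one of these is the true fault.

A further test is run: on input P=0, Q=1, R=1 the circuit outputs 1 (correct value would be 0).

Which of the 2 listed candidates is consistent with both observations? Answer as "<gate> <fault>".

U3 stuck-at-1

Evaluate each candidate on input P=0, Q=1, R=1:
  U3 stuck-at-1: U1=0, U2=1, U3=1 [stuck-at-1] → 1 — matches
  U2 stuck-at-0: U1=0, U2=0 [stuck-at-0], U3=0 → 0 — eliminated
Only U3 stuck-at-1 reproduces the observed 1.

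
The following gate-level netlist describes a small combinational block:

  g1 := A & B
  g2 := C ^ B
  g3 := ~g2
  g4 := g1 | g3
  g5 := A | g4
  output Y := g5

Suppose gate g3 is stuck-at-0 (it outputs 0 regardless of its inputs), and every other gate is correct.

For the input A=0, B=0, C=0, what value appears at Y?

0

Propagate with g3 forced: g1=0, g2=0, g3=0 [stuck-at-0], g4=0, g5=0.
So Y = 0. (Without the fault it would be 1.)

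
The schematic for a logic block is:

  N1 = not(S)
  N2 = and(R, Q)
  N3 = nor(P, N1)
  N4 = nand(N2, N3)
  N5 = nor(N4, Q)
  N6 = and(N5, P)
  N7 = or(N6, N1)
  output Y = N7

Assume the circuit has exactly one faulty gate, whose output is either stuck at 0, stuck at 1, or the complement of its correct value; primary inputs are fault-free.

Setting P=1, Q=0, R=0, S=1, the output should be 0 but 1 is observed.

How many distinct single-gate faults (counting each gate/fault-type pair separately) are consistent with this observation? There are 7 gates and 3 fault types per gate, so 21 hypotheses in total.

10

Fault-free: N1=0, N2=0, N3=0, N4=1, N5=0, N6=0, N7=0 → 0. Observed 1.
  N1: stuck-at-1, inverted output ✓; others ✗
  N2: none of the 3 fault types match ✗
  N3: none of the 3 fault types match ✗
  N4: stuck-at-0, inverted output ✓; others ✗
  N5: stuck-at-1, inverted output ✓; others ✗
  N6: stuck-at-1, inverted output ✓; others ✗
  N7: stuck-at-1, inverted output ✓; others ✗
Consistent faults: {N1 stuck-at-1, N1 inverted output, N4 stuck-at-0, N4 inverted output, N5 stuck-at-1, N5 inverted output, N6 stuck-at-1, N6 inverted output, N7 stuck-at-1, N7 inverted output} — 10 in all.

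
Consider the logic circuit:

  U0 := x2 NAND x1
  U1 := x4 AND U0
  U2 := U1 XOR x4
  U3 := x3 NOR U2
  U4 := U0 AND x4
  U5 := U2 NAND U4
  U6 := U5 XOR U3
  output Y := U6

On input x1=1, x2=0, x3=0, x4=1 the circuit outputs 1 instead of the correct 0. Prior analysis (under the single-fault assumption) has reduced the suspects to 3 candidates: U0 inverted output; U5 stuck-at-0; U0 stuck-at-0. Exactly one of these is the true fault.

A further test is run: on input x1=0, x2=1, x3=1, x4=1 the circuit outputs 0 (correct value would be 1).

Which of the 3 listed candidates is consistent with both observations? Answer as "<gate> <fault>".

U5 stuck-at-0

Evaluate each candidate on input x1=0, x2=1, x3=1, x4=1:
  U0 inverted output: U0=0 [inverted output], U1=0, U2=1, U3=0, U4=0, U5=1, U6=1 → 1 — eliminated
  U5 stuck-at-0: U0=1, U1=1, U2=0, U3=0, U4=1, U5=0 [stuck-at-0], U6=0 → 0 — matches
  U0 stuck-at-0: U0=0 [stuck-at-0], U1=0, U2=1, U3=0, U4=0, U5=1, U6=1 → 1 — eliminated
Only U5 stuck-at-0 reproduces the observed 0.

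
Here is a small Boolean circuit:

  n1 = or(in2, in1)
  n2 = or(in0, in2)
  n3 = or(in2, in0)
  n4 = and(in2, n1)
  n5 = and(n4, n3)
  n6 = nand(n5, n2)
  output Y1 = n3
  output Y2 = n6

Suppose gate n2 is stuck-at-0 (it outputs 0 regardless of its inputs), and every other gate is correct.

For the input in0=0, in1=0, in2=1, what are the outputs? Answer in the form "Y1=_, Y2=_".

Y1=1, Y2=1

Propagate with n2 forced: n1=1, n2=0 [stuck-at-0], n3=1, n4=1, n5=1, n6=1.
So the outputs are Y1=1, Y2=1. (Without the fault they would be Y1=1, Y2=0.)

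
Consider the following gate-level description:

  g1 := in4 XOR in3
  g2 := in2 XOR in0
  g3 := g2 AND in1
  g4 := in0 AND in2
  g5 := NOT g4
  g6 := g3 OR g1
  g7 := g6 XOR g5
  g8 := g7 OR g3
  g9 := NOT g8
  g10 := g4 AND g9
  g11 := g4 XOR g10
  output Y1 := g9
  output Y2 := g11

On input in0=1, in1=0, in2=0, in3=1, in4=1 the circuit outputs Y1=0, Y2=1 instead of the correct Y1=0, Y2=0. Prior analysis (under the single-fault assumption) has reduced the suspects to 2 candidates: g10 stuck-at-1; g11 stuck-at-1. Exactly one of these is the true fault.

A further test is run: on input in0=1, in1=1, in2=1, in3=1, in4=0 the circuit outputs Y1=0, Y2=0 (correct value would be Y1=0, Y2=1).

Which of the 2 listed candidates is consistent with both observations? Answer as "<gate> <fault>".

g10 stuck-at-1

Evaluate each candidate on input in0=1, in1=1, in2=1, in3=1, in4=0:
  g10 stuck-at-1: g1=1, g2=0, g3=0, g4=1, g5=0, g6=1, g7=1, g8=1, g9=0, g10=1 [stuck-at-1], g11=0 → Y1=0, Y2=0 — matches
  g11 stuck-at-1: g1=1, g2=0, g3=0, g4=1, g5=0, g6=1, g7=1, g8=1, g9=0, g10=0, g11=1 [stuck-at-1] → Y1=0, Y2=1 — eliminated
Only g10 stuck-at-1 reproduces the observed Y1=0, Y2=0.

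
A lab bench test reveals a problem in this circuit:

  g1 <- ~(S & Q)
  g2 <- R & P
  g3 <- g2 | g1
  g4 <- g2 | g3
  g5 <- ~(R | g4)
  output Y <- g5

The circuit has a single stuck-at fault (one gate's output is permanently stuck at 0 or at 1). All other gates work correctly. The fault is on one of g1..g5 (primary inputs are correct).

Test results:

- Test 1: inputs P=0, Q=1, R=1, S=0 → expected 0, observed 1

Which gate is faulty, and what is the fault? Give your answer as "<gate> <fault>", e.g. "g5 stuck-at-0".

g5 stuck-at-1

Fault-free values for test 1 (P=0, Q=1, R=1, S=0): g1=1, g2=0, g3=1, g4=1, g5=0, giving Y=0. Observed 1.
Test 1: faults giving observed 1 are {g5 stuck-at-1}.
Only g5 stuck-at-1 is consistent with every test.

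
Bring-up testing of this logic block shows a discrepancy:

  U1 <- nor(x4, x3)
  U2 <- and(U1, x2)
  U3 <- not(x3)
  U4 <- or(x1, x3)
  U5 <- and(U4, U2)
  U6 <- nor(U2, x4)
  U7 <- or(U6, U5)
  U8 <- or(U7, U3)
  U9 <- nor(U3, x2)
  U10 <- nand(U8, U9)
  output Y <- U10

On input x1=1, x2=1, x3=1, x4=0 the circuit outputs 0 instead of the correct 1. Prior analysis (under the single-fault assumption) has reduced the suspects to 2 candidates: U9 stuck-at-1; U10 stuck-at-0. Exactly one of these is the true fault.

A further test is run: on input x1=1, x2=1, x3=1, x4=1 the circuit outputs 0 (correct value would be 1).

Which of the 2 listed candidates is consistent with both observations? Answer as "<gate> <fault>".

U10 stuck-at-0

Evaluate each candidate on input x1=1, x2=1, x3=1, x4=1:
  U9 stuck-at-1: U1=0, U2=0, U3=0, U4=1, U5=0, U6=0, U7=0, U8=0, U9=1 [stuck-at-1], U10=1 → 1 — eliminated
  U10 stuck-at-0: U1=0, U2=0, U3=0, U4=1, U5=0, U6=0, U7=0, U8=0, U9=0, U10=0 [stuck-at-0] → 0 — matches
Only U10 stuck-at-0 reproduces the observed 0.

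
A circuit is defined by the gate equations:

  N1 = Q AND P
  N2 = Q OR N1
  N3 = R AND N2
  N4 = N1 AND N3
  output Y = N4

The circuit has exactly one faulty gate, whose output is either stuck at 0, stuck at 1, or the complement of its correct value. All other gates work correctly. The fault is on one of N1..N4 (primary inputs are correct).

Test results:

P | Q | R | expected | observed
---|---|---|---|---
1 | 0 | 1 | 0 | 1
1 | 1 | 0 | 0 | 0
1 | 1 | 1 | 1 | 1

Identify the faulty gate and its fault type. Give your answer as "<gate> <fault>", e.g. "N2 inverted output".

Fault-free values for test 1 (P=1, Q=0, R=1): N1=0, N2=0, N3=0, N4=0, giving Y=0. Observed 1.
Test 1: faults giving observed 1 are {N1 stuck-at-1, N1 inverted output, N4 stuck-at-1, N4 inverted output}.
Test 2 (P=1, Q=1, R=0): fault-free N1=1, N2=1, N3=0, N4=0 → 0; observed 0. Eliminates N4 stuck-at-1, N4 inverted output.
Test 3 (P=1, Q=1, R=1): fault-free N1=1, N2=1, N3=1, N4=1 → 1; observed 1. Eliminates N1 inverted output.
Only N1 stuck-at-1 is consistent with every test.

N1 stuck-at-1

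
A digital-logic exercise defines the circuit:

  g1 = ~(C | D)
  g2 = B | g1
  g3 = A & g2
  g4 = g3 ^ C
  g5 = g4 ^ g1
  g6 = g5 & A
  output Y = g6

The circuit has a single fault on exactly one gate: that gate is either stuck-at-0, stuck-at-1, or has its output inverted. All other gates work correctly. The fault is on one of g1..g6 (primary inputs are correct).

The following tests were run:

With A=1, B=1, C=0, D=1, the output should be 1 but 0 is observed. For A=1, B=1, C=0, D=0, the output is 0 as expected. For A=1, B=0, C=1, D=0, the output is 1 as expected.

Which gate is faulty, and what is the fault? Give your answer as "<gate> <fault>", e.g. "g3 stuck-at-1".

g1 stuck-at-1

Fault-free values for test 1 (A=1, B=1, C=0, D=1): g1=0, g2=1, g3=1, g4=1, g5=1, g6=1, giving Y=1. Observed 0.
Test 1: faults giving observed 0 are {g1 stuck-at-1, g1 inverted output, g2 stuck-at-0, g2 inverted output, g3 stuck-at-0, g3 inverted output, g4 stuck-at-0, g4 inverted output, g5 stuck-at-0, g5 inverted output, g6 stuck-at-0, g6 inverted output}.
Test 2 (A=1, B=1, C=0, D=0): fault-free g1=1, g2=1, g3=1, g4=1, g5=0, g6=0 → 0; observed 0. Eliminates g1 inverted output, g2 stuck-at-0, g2 inverted output, g3 stuck-at-0, g3 inverted output, g4 stuck-at-0, g4 inverted output, g5 inverted output, g6 inverted output.
Test 3 (A=1, B=0, C=1, D=0): fault-free g1=0, g2=0, g3=0, g4=1, g5=1, g6=1 → 1; observed 1. Eliminates g5 stuck-at-0, g6 stuck-at-0.
Only g1 stuck-at-1 is consistent with every test.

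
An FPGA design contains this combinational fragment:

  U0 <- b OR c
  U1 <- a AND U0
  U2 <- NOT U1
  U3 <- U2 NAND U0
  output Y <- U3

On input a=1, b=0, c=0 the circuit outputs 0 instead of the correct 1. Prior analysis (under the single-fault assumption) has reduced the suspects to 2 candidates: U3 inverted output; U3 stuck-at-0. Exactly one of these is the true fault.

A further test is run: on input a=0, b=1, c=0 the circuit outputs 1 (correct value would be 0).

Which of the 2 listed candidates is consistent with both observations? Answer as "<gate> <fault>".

Evaluate each candidate on input a=0, b=1, c=0:
  U3 inverted output: U0=1, U1=0, U2=1, U3=1 [inverted output] → 1 — matches
  U3 stuck-at-0: U0=1, U1=0, U2=1, U3=0 [stuck-at-0] → 0 — eliminated
Only U3 inverted output reproduces the observed 1.

U3 inverted output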